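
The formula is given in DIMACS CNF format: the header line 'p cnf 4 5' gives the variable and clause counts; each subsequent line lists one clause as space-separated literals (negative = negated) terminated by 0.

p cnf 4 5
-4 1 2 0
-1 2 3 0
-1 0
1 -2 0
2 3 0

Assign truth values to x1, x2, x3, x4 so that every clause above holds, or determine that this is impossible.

x1 ↦ False,  x2 ↦ False,  x3 ↦ True,  x4 ↦ False

(¬x1) alone gives x1 = False.
(¬x2) alone gives x2 = False.
(¬x4) alone gives x4 = False.
(x3) alone gives x3 = True.
This assignment satisfies each clause.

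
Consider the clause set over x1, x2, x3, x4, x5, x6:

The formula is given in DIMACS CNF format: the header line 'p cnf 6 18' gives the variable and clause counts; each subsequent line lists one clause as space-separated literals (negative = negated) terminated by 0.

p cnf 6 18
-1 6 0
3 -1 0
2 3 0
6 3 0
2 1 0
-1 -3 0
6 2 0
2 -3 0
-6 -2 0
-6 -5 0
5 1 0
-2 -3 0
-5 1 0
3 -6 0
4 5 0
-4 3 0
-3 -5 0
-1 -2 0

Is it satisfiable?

No, unsatisfiable

Branch on x1: set x1 = False.
The clause (x2) is unit, so x2 = True.
The clause (¬x6) is unit, so x6 = False.
The clause (x3) is unit, so x3 = True.
Now (¬x3) is unsatisfied and unit — conflict.
Undo x1 and try x1 = True.
The clause (x6) is unit, so x6 = True.
The clause (x3) is unit, so x3 = True.
Now (¬x3) is unsatisfied and unit — conflict.
Neither x1 = True nor x1 = False works.
No assignment satisfies every clause.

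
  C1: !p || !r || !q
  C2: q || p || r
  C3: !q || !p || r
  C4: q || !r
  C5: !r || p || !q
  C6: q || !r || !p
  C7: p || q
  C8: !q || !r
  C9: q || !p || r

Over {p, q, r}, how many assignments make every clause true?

There are 2^3 = 8 truth assignments over (p, q, r).
Check each against the 9 clauses (columns in the order p, q, r):
  F F F  ✗ fails (q || p || r)
  F F T  ✗ fails (q || !r)
  F T F  ✓ satisfies all
  F T T  ✗ fails (!r || p || !q)
  T F F  ✗ fails (q || !p || r)
  T F T  ✗ fails (q || !r)
  T T F  ✗ fails (!q || !p || r)
  T T T  ✗ fails (!p || !r || !q)
1 of the 8 rows is a model.

1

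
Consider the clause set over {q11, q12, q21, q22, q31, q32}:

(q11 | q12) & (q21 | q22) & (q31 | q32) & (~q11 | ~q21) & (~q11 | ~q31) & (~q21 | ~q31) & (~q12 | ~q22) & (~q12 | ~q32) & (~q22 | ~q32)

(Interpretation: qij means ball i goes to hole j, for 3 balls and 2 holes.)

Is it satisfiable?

Case q11 = 1:
Unit clause (~q21) forces q21 = 0.
Unit clause (q22) forces q22 = 1.
Unit clause (~q31) forces q31 = 0.
Unit clause (q32) forces q32 = 1.
But (~q32) is also a unit clause — contradiction.
Backtrack on q11: now try q11 = 0.
Unit clause (q12) forces q12 = 1.
Unit clause (~q22) forces q22 = 0.
Unit clause (q21) forces q21 = 1.
Unit clause (~q31) forces q31 = 0.
Unit clause (q32) forces q32 = 1.
But (~q32) is also a unit clause — contradiction.
Neither q11 = 1 nor q11 = 0 works.
No assignment satisfies every clause.

No, unsatisfiable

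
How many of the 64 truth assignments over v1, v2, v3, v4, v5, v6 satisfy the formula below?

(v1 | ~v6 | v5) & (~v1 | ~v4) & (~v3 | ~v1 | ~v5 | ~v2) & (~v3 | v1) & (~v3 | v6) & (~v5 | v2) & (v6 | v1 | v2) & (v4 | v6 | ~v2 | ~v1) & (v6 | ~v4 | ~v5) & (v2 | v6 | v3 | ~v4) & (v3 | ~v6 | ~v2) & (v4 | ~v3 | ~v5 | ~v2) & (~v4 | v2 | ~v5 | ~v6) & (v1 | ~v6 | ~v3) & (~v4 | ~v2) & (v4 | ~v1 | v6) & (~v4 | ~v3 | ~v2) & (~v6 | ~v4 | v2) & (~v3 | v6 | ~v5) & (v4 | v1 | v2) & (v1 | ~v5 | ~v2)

There are 2^6 = 64 truth assignments over (v1, v2, v3, v4, v5, v6).
Split on v6. With v6 = 1, the clauses containing v6 are satisfied and ~v6 drops from the rest; 3 of the 2^5 = 32 assignments to the other variables satisfy what remains.
With v6 = 0, by the same count on the reduced clause set, 1 assignment works.
(One model: v1=F, v2=T, v3=F, v4=F, v5=F, v6=F.)
Total: 3 + 1 = 4.

4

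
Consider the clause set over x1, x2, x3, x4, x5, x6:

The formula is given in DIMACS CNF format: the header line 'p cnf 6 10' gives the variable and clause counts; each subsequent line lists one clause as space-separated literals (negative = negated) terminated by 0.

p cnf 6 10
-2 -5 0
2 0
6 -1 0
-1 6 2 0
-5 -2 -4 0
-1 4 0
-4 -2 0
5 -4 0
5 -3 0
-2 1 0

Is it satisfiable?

Unsatisfiable

From the singleton clause (x2), x2 = True.
From the singleton clause (¬x5), x5 = False.
From the singleton clause (¬x4), x4 = False.
From the singleton clause (¬x1), x1 = False.
That conflicts with the unit clause (x1).
No assignment satisfies every clause.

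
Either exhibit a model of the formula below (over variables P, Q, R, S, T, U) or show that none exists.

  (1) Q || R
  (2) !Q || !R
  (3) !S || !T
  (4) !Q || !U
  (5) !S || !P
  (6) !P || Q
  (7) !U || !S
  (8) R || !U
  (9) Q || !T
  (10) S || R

P ↦ false, Q ↦ true, R ↦ false, S ↦ true, T ↦ false, U ↦ false

Branch on Q: set Q = true.
The clause (!R) is unit, so R = false.
The clause (!U) is unit, so U = false.
The clause (S) is unit, so S = true.
The clause (!T) is unit, so T = false.
The clause (!P) is unit, so P = false.
All clauses are satisfied.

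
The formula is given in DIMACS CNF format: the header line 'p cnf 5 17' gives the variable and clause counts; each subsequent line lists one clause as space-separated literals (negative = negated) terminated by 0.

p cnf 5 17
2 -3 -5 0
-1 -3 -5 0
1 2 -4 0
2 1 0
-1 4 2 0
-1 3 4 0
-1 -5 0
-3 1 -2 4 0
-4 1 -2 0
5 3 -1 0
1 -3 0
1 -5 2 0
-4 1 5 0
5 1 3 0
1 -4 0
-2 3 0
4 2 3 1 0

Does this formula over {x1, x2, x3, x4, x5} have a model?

Yes

Case x2 = True:
Unit clause (x3) forces x3 = True.
Unit clause (x1) forces x1 = True.
Unit clause (¬x5) forces x5 = False.
Every clause is now satisfied; x4 is unconstrained.
A satisfying assignment: x1 ↦ True,  x2 ↦ True,  x3 ↦ True,  x4 ↦ True,  x5 ↦ False.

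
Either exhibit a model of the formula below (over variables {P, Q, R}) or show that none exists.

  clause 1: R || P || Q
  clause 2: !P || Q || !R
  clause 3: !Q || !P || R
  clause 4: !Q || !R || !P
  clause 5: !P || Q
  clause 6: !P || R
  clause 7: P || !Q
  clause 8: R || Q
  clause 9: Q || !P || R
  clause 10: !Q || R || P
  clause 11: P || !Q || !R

Branch on P: set P = false.
Unit clause (!Q) forces Q = false.
Unit clause (R) forces R = true.
Every clause now holds.

P: false, Q: false, R: true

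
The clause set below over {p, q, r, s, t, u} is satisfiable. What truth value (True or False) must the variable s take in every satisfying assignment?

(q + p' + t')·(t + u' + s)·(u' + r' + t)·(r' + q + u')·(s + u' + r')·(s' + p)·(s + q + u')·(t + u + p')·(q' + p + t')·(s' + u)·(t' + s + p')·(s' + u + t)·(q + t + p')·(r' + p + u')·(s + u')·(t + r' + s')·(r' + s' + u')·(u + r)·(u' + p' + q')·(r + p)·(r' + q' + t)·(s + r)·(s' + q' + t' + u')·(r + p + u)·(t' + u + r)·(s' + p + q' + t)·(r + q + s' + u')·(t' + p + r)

Suppose s = 1.
(p) alone gives p = 1.
(u) alone gives u = 1.
(r') alone gives r = 0.
(q') alone gives q = 0.
But (q) is also a unit clause — contradiction.
So every satisfying assignment has s = False.

False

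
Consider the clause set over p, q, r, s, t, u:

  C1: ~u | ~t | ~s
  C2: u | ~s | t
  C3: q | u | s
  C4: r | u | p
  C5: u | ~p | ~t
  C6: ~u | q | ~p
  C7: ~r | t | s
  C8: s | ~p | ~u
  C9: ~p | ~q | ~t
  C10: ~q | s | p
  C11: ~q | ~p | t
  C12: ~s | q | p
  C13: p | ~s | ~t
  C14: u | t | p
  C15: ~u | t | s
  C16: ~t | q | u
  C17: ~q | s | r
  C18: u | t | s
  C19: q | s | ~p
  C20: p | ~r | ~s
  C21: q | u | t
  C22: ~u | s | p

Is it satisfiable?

Satisfiable

Suppose u = 1.
Suppose t = 0.
The clause (s) is unit, so s = 1.
Suppose q = 1.
The clause (~p) is unit, so p = 0.
The clause (~r) is unit, so r = 0.
This assignment satisfies each clause.
A satisfying assignment: p=0,  q=1,  r=0,  s=1,  t=0,  u=1.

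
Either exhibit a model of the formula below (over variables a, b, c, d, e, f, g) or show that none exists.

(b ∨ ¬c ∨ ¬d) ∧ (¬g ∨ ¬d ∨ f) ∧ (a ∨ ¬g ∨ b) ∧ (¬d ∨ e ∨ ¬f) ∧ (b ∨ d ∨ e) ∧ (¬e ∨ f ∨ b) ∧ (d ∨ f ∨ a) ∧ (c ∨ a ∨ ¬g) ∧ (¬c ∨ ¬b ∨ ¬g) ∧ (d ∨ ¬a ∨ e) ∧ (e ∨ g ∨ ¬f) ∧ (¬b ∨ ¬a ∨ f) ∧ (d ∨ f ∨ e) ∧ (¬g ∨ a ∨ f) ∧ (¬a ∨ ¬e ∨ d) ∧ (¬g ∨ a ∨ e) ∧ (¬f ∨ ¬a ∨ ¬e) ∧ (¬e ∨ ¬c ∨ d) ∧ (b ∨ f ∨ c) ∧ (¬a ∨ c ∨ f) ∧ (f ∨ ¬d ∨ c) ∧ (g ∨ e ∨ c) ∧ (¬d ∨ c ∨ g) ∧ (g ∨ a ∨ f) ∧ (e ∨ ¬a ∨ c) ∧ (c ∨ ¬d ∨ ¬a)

a: False,  b: False,  c: False,  d: False,  e: True,  f: True,  g: False

Try b = False.
Try c = False.
The clause (f) is unit, so f = True.
Try a = False.
The clause (¬g) is unit, so g = False.
The clause (e) is unit, so e = True.
The clause (¬d) is unit, so d = False.
Every clause now holds.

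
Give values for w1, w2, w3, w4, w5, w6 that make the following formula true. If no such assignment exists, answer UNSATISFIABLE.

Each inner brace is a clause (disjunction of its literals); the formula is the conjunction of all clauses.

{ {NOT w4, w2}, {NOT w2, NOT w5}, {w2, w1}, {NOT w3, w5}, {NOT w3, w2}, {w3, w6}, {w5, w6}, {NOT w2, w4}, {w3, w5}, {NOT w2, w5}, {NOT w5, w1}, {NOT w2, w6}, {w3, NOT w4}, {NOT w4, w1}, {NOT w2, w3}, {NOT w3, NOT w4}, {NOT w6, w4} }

Case w4 = false:
The clause (NOT w2) is unit, so w2 = false.
The clause (w1) is unit, so w1 = true.
The clause (NOT w3) is unit, so w3 = false.
The clause (w6) is unit, so w6 = true.
That conflicts with the unit clause (NOT w6).
Undo w4 and try w4 = true.
The clause (w2) is unit, so w2 = true.
The clause (NOT w5) is unit, so w5 = false.
That conflicts with the unit clause (w5).
Neither w4 = true nor w4 = false works.

UNSATISFIABLE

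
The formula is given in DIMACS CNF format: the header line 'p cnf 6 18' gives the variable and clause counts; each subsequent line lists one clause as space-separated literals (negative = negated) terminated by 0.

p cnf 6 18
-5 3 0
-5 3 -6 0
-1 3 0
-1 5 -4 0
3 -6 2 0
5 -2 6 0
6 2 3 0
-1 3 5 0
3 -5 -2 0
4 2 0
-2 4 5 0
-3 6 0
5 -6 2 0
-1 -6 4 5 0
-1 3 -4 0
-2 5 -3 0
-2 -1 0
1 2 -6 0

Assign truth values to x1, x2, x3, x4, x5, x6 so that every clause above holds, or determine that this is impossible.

x1=False, x2=True, x3=True, x4=True, x5=True, x6=True

Try x5 = True.
From the singleton clause (x3), x3 = True.
From the singleton clause (x6), x6 = True.
Try x4 = True.
Try x2 = True.
From the singleton clause (¬x1), x1 = False.
All clauses are satisfied.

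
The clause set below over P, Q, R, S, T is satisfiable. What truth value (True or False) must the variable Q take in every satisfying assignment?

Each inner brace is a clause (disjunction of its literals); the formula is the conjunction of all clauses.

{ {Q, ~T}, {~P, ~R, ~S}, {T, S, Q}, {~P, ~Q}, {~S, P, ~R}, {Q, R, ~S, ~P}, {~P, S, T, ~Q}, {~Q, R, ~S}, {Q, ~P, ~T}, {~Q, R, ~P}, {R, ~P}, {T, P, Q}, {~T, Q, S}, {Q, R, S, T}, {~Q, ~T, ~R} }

Suppose Q = 0.
Unit clause (~T) forces T = 0.
Unit clause (S) forces S = 1.
Unit clause (P) forces P = 1.
Unit clause (~R) forces R = 0.
Now (R) is unsatisfied and unit — conflict.
So every satisfying assignment has Q = True.

True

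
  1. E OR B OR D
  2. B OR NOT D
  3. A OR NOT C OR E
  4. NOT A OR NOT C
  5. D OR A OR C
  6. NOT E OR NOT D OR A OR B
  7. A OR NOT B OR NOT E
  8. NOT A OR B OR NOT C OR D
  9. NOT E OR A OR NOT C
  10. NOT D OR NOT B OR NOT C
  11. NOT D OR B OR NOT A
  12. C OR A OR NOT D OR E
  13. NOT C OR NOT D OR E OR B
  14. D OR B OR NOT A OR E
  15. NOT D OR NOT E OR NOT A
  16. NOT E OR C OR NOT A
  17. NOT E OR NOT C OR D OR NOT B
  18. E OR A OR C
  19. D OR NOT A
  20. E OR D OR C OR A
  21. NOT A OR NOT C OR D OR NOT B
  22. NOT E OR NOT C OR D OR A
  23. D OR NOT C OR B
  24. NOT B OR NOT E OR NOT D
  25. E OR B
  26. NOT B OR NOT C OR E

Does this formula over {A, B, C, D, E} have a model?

Satisfiable

Try B = true.
Try A = true.
(NOT C) alone gives C = false.
(NOT E) alone gives E = false.
(D) alone gives D = true.
Every clause now holds.
A satisfying assignment: A: true,  B: true,  C: false,  D: true,  E: false.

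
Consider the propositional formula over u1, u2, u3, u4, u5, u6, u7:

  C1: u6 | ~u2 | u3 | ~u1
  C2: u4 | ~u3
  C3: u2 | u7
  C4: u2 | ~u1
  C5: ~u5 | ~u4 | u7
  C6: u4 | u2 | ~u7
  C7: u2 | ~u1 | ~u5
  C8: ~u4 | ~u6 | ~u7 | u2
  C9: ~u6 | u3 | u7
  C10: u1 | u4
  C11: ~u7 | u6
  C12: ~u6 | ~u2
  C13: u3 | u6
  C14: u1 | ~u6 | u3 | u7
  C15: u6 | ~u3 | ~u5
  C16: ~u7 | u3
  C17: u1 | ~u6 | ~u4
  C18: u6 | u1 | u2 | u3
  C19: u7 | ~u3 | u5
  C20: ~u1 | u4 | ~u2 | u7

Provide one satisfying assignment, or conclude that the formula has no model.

UNSATISFIABLE

Branch on u4: set u4 = 1.
Branch on u2: set u2 = 1.
Unit clause (~u6) forces u6 = 0.
Unit clause (~u7) forces u7 = 0.
Unit clause (~u5) forces u5 = 0.
Unit clause (u3) forces u3 = 1.
Now (~u3) is unsatisfied and unit — conflict.
Undo u2 and try u2 = 0.
Unit clause (u7) forces u7 = 1.
Unit clause (~u1) forces u1 = 0.
Unit clause (~u6) forces u6 = 0.
Now (u6) is unsatisfied and unit — conflict.
Neither u2 = 1 nor u2 = 0 works.
Undo u4 and try u4 = 0.
Unit clause (~u3) forces u3 = 0.
Unit clause (u1) forces u1 = 1.
Unit clause (u2) forces u2 = 1.
Unit clause (u6) forces u6 = 1.
Now (~u6) is unsatisfied and unit — conflict.
Neither u4 = 1 nor u4 = 0 works.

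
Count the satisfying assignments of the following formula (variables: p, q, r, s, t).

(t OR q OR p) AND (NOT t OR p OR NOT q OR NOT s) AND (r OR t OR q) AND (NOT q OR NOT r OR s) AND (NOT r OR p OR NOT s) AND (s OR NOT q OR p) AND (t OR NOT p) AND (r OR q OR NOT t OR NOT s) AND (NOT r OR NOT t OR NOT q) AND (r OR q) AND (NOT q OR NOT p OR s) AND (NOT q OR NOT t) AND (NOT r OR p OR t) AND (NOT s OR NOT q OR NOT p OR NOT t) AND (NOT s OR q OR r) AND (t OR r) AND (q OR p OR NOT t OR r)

There are 2^5 = 32 truth assignments over (p, q, r, s, t).
Split on s. With s = true, the clauses containing s are satisfied and NOT s drops from the rest; 1 of the 2^4 = 16 assignments to the other variables satisfy what remains.
With s = false, by the same count on the reduced clause set, 2 assignments work.
(One model: p=F, q=F, r=T, s=F, t=T.)
Total: 1 + 2 = 3.

3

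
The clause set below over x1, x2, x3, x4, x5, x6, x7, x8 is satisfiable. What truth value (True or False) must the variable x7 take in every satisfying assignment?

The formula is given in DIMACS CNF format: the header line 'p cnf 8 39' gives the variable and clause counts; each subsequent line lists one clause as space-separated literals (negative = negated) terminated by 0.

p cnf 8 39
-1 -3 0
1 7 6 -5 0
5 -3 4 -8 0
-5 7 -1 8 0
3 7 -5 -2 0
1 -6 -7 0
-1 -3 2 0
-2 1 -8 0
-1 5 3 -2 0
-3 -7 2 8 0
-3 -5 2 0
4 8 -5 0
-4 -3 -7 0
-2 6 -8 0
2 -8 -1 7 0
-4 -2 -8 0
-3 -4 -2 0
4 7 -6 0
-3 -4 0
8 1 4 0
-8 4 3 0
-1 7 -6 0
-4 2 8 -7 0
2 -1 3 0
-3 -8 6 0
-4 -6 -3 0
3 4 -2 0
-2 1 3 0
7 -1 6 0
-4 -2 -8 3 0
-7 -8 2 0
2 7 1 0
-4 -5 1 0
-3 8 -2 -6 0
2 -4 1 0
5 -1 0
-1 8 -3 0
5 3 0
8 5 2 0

Suppose x7 = False.
Suppose x1 = False.
From the singleton clause (x2), x2 = True.
From the singleton clause (¬x8), x8 = False.
From the singleton clause (x4), x4 = True.
From the singleton clause (¬x3), x3 = False.
That conflicts with the unit clause (x3).
Undo x1 and try x1 = True.
From the singleton clause (¬x3), x3 = False.
From the singleton clause (¬x6), x6 = False.
That conflicts with the unit clause (x6).
Either choice for x1 ends in contradiction.
So every satisfying assignment has x7 = True.

True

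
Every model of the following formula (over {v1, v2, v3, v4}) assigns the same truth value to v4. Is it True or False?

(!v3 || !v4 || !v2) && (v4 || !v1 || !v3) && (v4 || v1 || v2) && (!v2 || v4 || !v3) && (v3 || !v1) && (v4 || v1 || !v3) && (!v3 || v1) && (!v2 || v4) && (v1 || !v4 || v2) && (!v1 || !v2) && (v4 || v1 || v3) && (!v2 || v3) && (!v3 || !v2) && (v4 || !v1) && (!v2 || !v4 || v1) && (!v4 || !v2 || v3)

Suppose v4 = false.
From the singleton clause (!v2), v2 = false.
From the singleton clause (v1), v1 = true.
Now (!v1) is unsatisfied and unit — conflict.
So every satisfying assignment has v4 = True.

True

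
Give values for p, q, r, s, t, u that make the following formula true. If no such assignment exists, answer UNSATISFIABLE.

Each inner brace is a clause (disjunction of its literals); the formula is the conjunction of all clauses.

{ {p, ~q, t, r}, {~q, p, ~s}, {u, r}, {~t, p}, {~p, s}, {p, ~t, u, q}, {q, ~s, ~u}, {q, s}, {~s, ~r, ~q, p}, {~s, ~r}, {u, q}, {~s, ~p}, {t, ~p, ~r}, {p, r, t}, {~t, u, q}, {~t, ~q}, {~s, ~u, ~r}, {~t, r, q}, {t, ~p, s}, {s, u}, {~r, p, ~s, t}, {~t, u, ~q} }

p: 0; q: 1; r: 1; s: 0; t: 0; u: 1

Suppose u = 1.
Suppose t = 0.
Suppose p = 0.
From the singleton clause (r), r = 1.
From the singleton clause (~s), s = 0.
From the singleton clause (q), q = 1.
Every clause now holds.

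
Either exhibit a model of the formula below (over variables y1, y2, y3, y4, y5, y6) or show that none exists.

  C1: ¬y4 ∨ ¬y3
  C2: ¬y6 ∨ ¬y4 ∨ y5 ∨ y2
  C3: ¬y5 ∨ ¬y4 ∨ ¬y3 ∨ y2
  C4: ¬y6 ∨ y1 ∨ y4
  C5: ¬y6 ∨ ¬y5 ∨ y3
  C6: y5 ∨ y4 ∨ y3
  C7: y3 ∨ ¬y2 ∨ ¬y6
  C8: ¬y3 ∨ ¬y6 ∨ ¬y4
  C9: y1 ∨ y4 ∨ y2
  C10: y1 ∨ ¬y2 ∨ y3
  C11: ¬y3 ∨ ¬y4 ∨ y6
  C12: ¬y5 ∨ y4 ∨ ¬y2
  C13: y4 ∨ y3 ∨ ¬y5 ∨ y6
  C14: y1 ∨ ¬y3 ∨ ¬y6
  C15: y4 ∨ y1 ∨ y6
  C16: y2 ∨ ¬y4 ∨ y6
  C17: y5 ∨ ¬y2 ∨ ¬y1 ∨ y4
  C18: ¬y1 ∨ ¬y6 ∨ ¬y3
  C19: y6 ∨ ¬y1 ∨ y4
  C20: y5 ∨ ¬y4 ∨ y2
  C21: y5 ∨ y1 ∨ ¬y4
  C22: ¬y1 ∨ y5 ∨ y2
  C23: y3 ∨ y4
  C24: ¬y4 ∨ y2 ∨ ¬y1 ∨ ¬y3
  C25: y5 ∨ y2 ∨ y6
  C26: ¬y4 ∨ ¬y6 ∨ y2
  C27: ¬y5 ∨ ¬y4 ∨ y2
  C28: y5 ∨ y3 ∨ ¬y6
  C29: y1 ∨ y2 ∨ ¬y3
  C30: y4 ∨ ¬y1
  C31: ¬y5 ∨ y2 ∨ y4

Try y4 = True.
The clause (¬y3) is unit, so y3 = False.
Try y6 = False.
The clause (y2) is unit, so y2 = True.
The clause (y1) is unit, so y1 = True.
All clauses hold; y5 can take either value.

y1: True, y2: True, y3: False, y4: True, y5: False, y6: False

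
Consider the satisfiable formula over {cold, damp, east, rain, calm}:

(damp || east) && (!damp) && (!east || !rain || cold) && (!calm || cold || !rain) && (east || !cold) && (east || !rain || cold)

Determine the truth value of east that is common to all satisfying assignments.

Suppose east = false.
From the singleton clause (damp), damp = true.
Now (!damp) is unsatisfied and unit — conflict.
So every satisfying assignment has east = True.

True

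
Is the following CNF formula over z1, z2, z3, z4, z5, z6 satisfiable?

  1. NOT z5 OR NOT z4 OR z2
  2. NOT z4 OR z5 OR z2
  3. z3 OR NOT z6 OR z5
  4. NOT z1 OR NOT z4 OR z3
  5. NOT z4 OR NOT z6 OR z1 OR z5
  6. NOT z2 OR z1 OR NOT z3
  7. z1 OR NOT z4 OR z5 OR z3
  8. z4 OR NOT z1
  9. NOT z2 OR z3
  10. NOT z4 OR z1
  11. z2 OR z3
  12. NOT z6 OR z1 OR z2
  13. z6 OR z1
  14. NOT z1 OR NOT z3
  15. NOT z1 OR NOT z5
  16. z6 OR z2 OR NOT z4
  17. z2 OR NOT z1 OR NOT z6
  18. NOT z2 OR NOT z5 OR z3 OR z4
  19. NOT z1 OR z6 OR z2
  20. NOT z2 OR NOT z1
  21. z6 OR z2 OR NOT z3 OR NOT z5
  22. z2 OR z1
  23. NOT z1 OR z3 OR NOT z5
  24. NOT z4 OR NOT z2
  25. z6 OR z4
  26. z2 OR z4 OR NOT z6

Case z4 = true:
From the singleton clause (z1), z1 = true.
From the singleton clause (z3), z3 = true.
Now (NOT z3) is unsatisfied and unit — conflict.
So z4 must be the other value — set z4 = false.
From the singleton clause (NOT z1), z1 = false.
From the singleton clause (z6), z6 = true.
From the singleton clause (z2), z2 = true.
From the singleton clause (NOT z3), z3 = false.
Now (z3) is unsatisfied and unit — conflict.
Both values of z4 lead to a conflict.
No assignment satisfies every clause.

No, unsatisfiable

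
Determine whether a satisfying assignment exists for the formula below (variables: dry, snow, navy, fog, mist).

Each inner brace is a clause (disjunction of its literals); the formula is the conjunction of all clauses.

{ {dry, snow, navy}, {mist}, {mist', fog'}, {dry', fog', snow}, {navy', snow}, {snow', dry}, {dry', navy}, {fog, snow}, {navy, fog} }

Yes

The clause (mist) is unit, so mist = 1.
The clause (fog') is unit, so fog = 0.
The clause (snow) is unit, so snow = 1.
The clause (dry) is unit, so dry = 1.
The clause (navy) is unit, so navy = 1.
This assignment satisfies each clause.
A satisfying assignment: dry ↦ 1, snow ↦ 1, navy ↦ 1, fog ↦ 0, mist ↦ 1.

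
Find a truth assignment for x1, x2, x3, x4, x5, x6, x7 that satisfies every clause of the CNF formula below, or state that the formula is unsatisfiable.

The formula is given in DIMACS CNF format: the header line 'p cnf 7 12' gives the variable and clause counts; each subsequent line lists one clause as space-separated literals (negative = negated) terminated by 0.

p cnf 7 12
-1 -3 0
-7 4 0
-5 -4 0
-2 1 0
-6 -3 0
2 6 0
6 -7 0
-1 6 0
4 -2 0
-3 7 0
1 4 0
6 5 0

x1=True, x2=False, x3=False, x4=True, x5=False, x6=True, x7=True

Case x1 = True:
The clause (¬x3) is unit, so x3 = False.
The clause (x6) is unit, so x6 = True.
Case x7 = True:
The clause (x4) is unit, so x4 = True.
The clause (¬x5) is unit, so x5 = False.
All clauses hold; x2 can take either value.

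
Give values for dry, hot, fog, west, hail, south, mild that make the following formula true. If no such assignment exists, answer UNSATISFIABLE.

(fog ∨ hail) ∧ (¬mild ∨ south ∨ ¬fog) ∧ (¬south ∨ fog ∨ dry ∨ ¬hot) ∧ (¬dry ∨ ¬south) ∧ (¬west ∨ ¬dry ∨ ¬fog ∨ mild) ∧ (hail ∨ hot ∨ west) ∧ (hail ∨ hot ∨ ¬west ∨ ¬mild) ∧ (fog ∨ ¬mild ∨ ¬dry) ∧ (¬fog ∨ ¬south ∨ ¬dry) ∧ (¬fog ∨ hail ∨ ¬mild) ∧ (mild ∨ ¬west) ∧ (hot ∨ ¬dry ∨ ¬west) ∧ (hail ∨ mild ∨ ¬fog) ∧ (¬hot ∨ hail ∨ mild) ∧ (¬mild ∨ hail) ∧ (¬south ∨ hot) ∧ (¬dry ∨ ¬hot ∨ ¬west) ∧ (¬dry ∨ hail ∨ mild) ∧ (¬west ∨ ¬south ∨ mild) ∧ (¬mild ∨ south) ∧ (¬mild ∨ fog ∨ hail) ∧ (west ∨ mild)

Suppose fog = True.
Suppose mild = True.
(south) alone gives south = True.
(¬dry) alone gives dry = False.
(hail) alone gives hail = True.
(hot) alone gives hot = True.
All clauses hold; west can take either value.

dry: False,  hot: True,  fog: True,  west: True,  hail: True,  south: True,  mild: True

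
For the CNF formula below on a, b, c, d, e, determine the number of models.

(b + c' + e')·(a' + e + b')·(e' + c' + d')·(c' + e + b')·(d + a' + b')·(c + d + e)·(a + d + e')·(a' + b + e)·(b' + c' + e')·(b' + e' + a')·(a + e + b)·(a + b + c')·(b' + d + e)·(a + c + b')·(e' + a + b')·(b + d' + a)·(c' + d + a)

2

There are 2^5 = 32 truth assignments over (a, b, c, d, e).
Split on b. With b = 1, the clauses containing b are satisfied and b' drops from the rest; 0 of the 2^4 = 16 assignments to the other variables satisfy what remains.
With b = 0, by the same count on the reduced clause set, 2 assignments work.
(One model: a=T, b=F, c=F, d=F, e=T.)
Total: 0 + 2 = 2.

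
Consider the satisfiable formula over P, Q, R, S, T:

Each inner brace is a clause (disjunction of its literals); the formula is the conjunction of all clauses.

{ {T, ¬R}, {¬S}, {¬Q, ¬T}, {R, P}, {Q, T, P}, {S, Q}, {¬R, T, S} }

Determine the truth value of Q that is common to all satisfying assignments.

True

Suppose Q = False.
Unit clause (¬S) forces S = False.
That conflicts with the unit clause (S).
So every satisfying assignment has Q = True.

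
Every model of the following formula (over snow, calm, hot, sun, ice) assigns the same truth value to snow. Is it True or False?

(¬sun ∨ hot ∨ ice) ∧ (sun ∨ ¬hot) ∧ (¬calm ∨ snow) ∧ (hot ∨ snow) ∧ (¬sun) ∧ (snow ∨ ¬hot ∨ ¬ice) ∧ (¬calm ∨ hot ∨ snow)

True

Suppose snow = False.
From the singleton clause (¬calm), calm = False.
From the singleton clause (hot), hot = True.
From the singleton clause (sun), sun = True.
But (¬sun) is also a unit clause — contradiction.
So every satisfying assignment has snow = True.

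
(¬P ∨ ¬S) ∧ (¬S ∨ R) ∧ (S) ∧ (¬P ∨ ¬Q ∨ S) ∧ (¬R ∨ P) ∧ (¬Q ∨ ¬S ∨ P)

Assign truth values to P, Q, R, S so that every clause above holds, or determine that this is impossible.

UNSATISFIABLE

From the singleton clause (S), S = True.
From the singleton clause (¬P), P = False.
From the singleton clause (R), R = True.
But (¬R) is also a unit clause — contradiction.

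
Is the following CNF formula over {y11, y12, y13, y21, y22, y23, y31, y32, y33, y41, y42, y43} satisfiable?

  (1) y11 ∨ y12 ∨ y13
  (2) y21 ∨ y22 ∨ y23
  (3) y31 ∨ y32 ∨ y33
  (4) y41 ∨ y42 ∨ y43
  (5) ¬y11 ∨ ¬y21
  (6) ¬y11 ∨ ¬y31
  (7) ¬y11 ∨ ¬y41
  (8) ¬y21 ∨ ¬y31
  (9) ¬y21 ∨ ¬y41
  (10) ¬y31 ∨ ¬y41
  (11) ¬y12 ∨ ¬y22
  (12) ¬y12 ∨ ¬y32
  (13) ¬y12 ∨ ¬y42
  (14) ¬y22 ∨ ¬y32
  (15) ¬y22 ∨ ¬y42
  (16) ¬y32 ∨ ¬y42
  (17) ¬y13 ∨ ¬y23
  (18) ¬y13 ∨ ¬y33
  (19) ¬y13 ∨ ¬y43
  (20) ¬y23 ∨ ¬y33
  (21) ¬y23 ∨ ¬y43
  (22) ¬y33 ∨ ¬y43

No

Try y11 = False.
Try y12 = True.
Unit clause (¬y22) forces y22 = False.
Unit clause (¬y32) forces y32 = False.
Unit clause (¬y42) forces y42 = False.
Try y21 = True.
Unit clause (¬y31) forces y31 = False.
Unit clause (y33) forces y33 = True.
Unit clause (¬y41) forces y41 = False.
Unit clause (y43) forces y43 = True.
But (¬y43) is also a unit clause — contradiction.
That branch fails; take y21 = False instead.
Unit clause (y23) forces y23 = True.
Unit clause (¬y13) forces y13 = False.
Unit clause (¬y33) forces y33 = False.
Unit clause (y31) forces y31 = True.
Unit clause (¬y41) forces y41 = False.
Unit clause (y43) forces y43 = True.
But (¬y43) is also a unit clause — contradiction.
Either choice for y21 ends in contradiction.
That branch fails; take y12 = False instead.
Unit clause (y13) forces y13 = True.
Unit clause (¬y23) forces y23 = False.
Unit clause (¬y33) forces y33 = False.
Unit clause (¬y43) forces y43 = False.
Try y21 = True.
Unit clause (¬y31) forces y31 = False.
Unit clause (y32) forces y32 = True.
Unit clause (¬y41) forces y41 = False.
Unit clause (y42) forces y42 = True.
But (¬y42) is also a unit clause — contradiction.
That branch fails; take y21 = False instead.
Unit clause (y22) forces y22 = True.
Unit clause (¬y32) forces y32 = False.
Unit clause (y31) forces y31 = True.
Unit clause (¬y41) forces y41 = False.
Unit clause (y42) forces y42 = True.
But (¬y42) is also a unit clause — contradiction.
Either choice for y21 ends in contradiction.
Either choice for y12 ends in contradiction.
That branch fails; take y11 = True instead.
Unit clause (¬y21) forces y21 = False.
Unit clause (¬y31) forces y31 = False.
Unit clause (¬y41) forces y41 = False.
Try y22 = True.
Unit clause (¬y12) forces y12 = False.
Unit clause (¬y32) forces y32 = False.
Unit clause (y33) forces y33 = True.
Unit clause (¬y42) forces y42 = False.
Unit clause (y43) forces y43 = True.
But (¬y43) is also a unit clause — contradiction.
That branch fails; take y22 = False instead.
Unit clause (y23) forces y23 = True.
Unit clause (¬y13) forces y13 = False.
Unit clause (¬y33) forces y33 = False.
Unit clause (y32) forces y32 = True.
Unit clause (¬y12) forces y12 = False.
Unit clause (¬y42) forces y42 = False.
Unit clause (y43) forces y43 = True.
But (¬y43) is also a unit clause — contradiction.
Either choice for y22 ends in contradiction.
Either choice for y11 ends in contradiction.
No assignment satisfies every clause.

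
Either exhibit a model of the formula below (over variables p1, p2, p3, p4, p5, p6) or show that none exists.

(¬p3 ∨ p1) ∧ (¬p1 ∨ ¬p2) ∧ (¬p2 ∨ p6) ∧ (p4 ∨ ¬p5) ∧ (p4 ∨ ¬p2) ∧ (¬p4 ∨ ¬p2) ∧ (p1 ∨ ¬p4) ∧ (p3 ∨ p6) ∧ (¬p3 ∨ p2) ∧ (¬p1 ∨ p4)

p1=False, p2=False, p3=False, p4=False, p5=False, p6=True

Try p3 = False.
Unit clause (p6) forces p6 = True.
Try p1 = False.
Unit clause (¬p4) forces p4 = False.
Unit clause (¬p5) forces p5 = False.
Unit clause (¬p2) forces p2 = False.
This assignment satisfies each clause.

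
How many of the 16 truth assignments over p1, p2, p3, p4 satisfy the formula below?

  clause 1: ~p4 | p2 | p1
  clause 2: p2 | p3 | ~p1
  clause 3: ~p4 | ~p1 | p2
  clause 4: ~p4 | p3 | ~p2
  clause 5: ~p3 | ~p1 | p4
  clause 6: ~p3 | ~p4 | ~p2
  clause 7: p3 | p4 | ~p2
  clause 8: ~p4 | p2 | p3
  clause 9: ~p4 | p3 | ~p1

3

There are 2^4 = 16 truth assignments over (p1, p2, p3, p4).
Split on p1. With p1 = 1, the clauses containing p1 are satisfied and ~p1 drops from the rest; 0 of the 2^3 = 8 assignments to the other variables satisfy what remains.
With p1 = 0, by the same count on the reduced clause set, 3 assignments work.
(One model: p1=F, p2=F, p3=F, p4=F.)
Total: 0 + 3 = 3.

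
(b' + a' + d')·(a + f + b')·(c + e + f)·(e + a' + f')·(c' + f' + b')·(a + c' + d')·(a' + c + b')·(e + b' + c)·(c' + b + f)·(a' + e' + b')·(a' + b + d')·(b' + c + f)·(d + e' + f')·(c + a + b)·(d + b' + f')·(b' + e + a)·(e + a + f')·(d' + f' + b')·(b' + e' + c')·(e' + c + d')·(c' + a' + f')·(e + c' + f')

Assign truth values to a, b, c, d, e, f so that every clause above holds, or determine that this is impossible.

Branch on b: set b = 0.
Branch on c: set c = 0.
Unit clause (a) forces a = 1.
Unit clause (d') forces d = 0.
Branch on e: set e = 1.
Unit clause (f') forces f = 0.
All clauses are satisfied.

a: 1; b: 0; c: 0; d: 0; e: 1; f: 0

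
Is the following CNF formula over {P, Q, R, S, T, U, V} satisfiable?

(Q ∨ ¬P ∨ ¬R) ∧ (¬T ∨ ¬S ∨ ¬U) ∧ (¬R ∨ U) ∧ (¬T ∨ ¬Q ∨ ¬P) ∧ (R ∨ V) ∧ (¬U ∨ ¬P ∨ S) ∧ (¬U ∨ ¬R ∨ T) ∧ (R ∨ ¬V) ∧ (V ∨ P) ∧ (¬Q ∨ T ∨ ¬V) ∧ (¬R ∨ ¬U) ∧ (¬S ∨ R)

Case R = False:
(V) alone gives V = True.
That conflicts with the unit clause (¬V).
That branch fails; take R = True instead.
(U) alone gives U = True.
That conflicts with the unit clause (¬U).
Neither R = True nor R = False works.
No assignment satisfies every clause.

No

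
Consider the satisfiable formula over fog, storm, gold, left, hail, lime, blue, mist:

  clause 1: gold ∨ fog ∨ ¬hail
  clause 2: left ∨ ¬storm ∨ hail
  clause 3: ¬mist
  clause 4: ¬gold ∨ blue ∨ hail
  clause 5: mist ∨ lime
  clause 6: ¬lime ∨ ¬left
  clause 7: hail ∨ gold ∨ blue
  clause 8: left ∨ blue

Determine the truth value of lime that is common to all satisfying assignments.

Suppose lime = False.
(¬mist) alone gives mist = False.
That conflicts with the unit clause (mist).
So every satisfying assignment has lime = True.

True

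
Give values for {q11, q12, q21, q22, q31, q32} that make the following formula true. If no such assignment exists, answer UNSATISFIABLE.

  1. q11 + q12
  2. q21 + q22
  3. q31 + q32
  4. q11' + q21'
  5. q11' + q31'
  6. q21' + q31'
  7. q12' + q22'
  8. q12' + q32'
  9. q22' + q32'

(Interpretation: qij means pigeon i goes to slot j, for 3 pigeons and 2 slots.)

Branch on q11: set q11 = 1.
Unit clause (q21') forces q21 = 0.
Unit clause (q22) forces q22 = 1.
Unit clause (q31') forces q31 = 0.
Unit clause (q32) forces q32 = 1.
But (q32') is also a unit clause — contradiction.
That branch fails; take q11 = 0 instead.
Unit clause (q12) forces q12 = 1.
Unit clause (q22') forces q22 = 0.
Unit clause (q21) forces q21 = 1.
Unit clause (q31') forces q31 = 0.
Unit clause (q32) forces q32 = 1.
But (q32') is also a unit clause — contradiction.
Either choice for q11 ends in contradiction.

UNSATISFIABLE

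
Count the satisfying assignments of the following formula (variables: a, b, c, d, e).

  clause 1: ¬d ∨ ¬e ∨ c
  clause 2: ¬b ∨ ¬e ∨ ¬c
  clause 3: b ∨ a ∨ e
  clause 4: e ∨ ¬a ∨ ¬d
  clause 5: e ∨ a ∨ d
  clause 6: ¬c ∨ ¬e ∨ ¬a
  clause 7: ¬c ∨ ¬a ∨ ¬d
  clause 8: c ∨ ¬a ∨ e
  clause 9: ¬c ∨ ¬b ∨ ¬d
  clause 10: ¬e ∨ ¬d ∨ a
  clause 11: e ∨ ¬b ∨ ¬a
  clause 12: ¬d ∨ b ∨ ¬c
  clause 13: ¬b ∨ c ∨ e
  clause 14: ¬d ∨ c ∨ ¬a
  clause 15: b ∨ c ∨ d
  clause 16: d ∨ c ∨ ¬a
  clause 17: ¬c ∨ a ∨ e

There are 2^5 = 32 truth assignments over (a, b, c, d, e).
Split on c. With c = True, the clauses containing c are satisfied and ¬c drops from the rest; 2 of the 2^4 = 16 assignments to the other variables satisfy what remains.
With c = False, by the same count on the reduced clause set, 1 assignment works.
Total: 2 + 1 = 3.

3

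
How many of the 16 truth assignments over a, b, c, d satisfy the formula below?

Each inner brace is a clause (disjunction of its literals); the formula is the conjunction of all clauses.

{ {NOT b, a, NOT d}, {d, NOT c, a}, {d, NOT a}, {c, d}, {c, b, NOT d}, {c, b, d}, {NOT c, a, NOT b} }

There are 2^4 = 16 truth assignments over (a, b, c, d).
Check each against the 7 clauses (columns in the order a, b, c, d):
  F F F F  ✗ fails (c OR d)
  F F F T  ✗ fails (c OR b OR NOT d)
  F F T F  ✗ fails (d OR NOT c OR a)
  F F T T  ✓ satisfies all
  F T F F  ✗ fails (c OR d)
  F T F T  ✗ fails (NOT b OR a OR NOT d)
  F T T F  ✗ fails (d OR NOT c OR a)
  F T T T  ✗ fails (NOT b OR a OR NOT d)
  T F F F  ✗ fails (d OR NOT a)
  T F F T  ✗ fails (c OR b OR NOT d)
  T F T F  ✗ fails (d OR NOT a)
  T F T T  ✓ satisfies all
  T T F F  ✗ fails (d OR NOT a)
  T T F T  ✓ satisfies all
  T T T F  ✗ fails (d OR NOT a)
  T T T T  ✓ satisfies all
4 of the 16 rows are models.

4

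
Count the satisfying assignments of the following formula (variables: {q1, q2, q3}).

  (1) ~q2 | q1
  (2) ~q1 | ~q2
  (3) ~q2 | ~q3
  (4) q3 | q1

3

There are 2^3 = 8 truth assignments over (q1, q2, q3).
Check each against the 4 clauses (columns in the order q1, q2, q3):
  F F F  ✗ fails (q3 | q1)
  F F T  ✓ satisfies all
  F T F  ✗ fails (~q2 | q1)
  F T T  ✗ fails (~q2 | q1)
  T F F  ✓ satisfies all
  T F T  ✓ satisfies all
  T T F  ✗ fails (~q1 | ~q2)
  T T T  ✗ fails (~q1 | ~q2)
3 of the 8 rows are models.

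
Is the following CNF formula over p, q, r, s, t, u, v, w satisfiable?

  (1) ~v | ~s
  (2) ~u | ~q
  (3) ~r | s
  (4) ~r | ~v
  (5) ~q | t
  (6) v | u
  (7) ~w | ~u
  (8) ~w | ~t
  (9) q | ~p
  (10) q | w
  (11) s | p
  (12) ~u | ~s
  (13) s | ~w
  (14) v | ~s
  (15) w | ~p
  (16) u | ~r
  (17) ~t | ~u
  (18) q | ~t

Branch on v: set v = 0.
Unit clause (u) forces u = 1.
Unit clause (~q) forces q = 0.
Unit clause (~w) forces w = 0.
But (w) is also a unit clause — contradiction.
Undo v and try v = 1.
Unit clause (~s) forces s = 0.
Unit clause (~r) forces r = 0.
Unit clause (p) forces p = 1.
Unit clause (q) forces q = 1.
Unit clause (~u) forces u = 0.
Unit clause (t) forces t = 1.
Unit clause (~w) forces w = 0.
But (w) is also a unit clause — contradiction.
Both values of v lead to a conflict.
No assignment satisfies every clause.

No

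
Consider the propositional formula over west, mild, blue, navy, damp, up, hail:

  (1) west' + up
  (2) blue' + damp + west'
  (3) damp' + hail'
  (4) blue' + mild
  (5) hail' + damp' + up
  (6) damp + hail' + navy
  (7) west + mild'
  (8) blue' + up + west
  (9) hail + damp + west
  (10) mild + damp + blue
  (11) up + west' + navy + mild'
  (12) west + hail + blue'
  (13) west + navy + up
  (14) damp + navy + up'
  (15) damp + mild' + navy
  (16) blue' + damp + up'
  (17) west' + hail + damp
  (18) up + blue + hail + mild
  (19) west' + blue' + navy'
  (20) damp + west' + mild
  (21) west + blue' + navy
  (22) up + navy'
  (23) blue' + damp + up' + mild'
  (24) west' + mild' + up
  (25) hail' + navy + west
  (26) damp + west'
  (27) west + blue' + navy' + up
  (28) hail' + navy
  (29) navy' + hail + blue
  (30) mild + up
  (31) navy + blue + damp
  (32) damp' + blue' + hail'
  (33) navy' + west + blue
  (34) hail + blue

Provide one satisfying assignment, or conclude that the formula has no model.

west=1; mild=1; blue=1; navy=0; damp=1; up=1; hail=0

Try west = 1.
Unit clause (up) forces up = 1.
Unit clause (damp) forces damp = 1.
Unit clause (hail') forces hail = 0.
Unit clause (blue) forces blue = 1.
Unit clause (mild) forces mild = 1.
Unit clause (navy') forces navy = 0.
Every clause now holds.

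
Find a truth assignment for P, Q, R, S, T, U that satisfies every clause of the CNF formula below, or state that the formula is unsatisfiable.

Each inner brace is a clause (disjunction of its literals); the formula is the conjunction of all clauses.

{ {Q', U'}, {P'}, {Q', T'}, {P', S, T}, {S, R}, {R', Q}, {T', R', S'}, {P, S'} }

P: 0, Q: 1, R: 1, S: 0, T: 0, U: 0

(P') alone gives P = 0.
(S') alone gives S = 0.
(R) alone gives R = 1.
(Q) alone gives Q = 1.
(U') alone gives U = 0.
(T') alone gives T = 0.
All clauses are satisfied.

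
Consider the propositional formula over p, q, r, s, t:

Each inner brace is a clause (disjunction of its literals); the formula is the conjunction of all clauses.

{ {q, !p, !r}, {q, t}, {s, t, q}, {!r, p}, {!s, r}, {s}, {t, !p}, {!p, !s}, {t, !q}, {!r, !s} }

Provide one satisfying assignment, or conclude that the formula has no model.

The clause (s) is unit, so s = true.
The clause (r) is unit, so r = true.
That conflicts with the unit clause (!r).

UNSATISFIABLE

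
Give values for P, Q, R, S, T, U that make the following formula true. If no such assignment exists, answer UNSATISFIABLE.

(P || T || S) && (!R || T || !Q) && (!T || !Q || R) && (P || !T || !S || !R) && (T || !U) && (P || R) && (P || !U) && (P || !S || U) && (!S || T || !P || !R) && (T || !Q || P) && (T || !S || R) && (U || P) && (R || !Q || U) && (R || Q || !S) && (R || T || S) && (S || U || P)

Case T = true:
Case Q = false:
Case P = true:
Case R = true:
All clauses hold; S, U can take either value.

P: true, Q: false, R: true, S: false, T: true, U: false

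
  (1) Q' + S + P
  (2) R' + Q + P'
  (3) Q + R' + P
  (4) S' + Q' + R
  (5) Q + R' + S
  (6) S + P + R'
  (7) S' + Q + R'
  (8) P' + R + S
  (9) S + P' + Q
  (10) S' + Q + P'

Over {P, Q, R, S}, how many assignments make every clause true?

There are 2^4 = 16 truth assignments over (P, Q, R, S).
Split on S. With S = 1, the clauses containing S are satisfied and S' drops from the rest; 3 of the 2^3 = 8 assignments to the other variables satisfy what remains.
With S = 0, by the same count on the reduced clause set, 2 assignments work.
(One model: P=F, Q=F, R=F, S=F.)
Total: 3 + 2 = 5.

5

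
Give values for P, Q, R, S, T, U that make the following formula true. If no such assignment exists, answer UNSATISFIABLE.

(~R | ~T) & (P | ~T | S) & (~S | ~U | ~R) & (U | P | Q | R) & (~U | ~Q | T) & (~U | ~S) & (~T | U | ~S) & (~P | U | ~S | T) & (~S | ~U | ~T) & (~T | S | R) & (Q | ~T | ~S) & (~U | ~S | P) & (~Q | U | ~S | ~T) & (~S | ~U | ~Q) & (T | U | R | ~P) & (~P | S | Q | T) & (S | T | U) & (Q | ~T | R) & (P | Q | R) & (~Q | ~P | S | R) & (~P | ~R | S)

Branch on R: set R = 1.
Unit clause (~T) forces T = 0.
Branch on S: set S = 1.
Unit clause (~U) forces U = 0.
Unit clause (~P) forces P = 0.
Every clause is now satisfied; Q is unconstrained.

P=0,  Q=0,  R=1,  S=1,  T=0,  U=0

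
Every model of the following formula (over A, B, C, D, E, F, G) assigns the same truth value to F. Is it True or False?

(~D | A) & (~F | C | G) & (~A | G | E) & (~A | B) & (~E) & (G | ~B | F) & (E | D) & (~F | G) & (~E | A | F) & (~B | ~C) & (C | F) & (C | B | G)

Suppose F = 0.
Unit clause (~E) forces E = 0.
Unit clause (D) forces D = 1.
Unit clause (A) forces A = 1.
Unit clause (G) forces G = 1.
Unit clause (B) forces B = 1.
Unit clause (~C) forces C = 0.
That conflicts with the unit clause (C).
So every satisfying assignment has F = True.

True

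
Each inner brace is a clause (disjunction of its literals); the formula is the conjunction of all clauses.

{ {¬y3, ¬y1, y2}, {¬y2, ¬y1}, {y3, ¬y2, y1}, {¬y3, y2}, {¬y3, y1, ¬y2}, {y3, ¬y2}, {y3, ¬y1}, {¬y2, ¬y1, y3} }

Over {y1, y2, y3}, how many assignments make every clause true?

There are 2^3 = 8 truth assignments over (y1, y2, y3).
Check each against the 8 clauses (columns in the order y1, y2, y3):
  F F F  ✓ satisfies all
  F F T  ✗ fails (¬y3 ∨ y2)
  F T F  ✗ fails (y3 ∨ ¬y2 ∨ y1)
  F T T  ✗ fails (¬y3 ∨ y1 ∨ ¬y2)
  T F F  ✗ fails (y3 ∨ ¬y1)
  T F T  ✗ fails (¬y3 ∨ ¬y1 ∨ y2)
  T T F  ✗ fails (¬y2 ∨ ¬y1)
  T T T  ✗ fails (¬y2 ∨ ¬y1)
1 of the 8 rows is a model.

1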